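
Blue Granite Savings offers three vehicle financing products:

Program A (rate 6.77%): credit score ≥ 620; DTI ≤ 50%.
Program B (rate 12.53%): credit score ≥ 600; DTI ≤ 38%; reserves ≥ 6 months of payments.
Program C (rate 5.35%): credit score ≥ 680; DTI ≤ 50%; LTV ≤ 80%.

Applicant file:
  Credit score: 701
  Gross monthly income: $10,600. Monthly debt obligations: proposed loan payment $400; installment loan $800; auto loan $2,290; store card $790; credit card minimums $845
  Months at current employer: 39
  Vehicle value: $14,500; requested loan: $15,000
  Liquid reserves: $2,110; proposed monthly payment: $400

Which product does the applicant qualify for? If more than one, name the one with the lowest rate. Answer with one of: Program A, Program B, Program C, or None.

Program A

Total debts = (400 + 800 + 2,290 + 790 + 845) = 5,125; DTI = 5,125/10,600 = 48.3%.
LTV = 15,000/14,500 = 103.4%.
Reserves = 2,110/400 = 5.3 months.
Program A: score 701 ≥ 620; DTI 48.3% ≤ 50% → qualifies.
Program B: score 701 ≥ 600; DTI 48.3% > 38%; reserves 5.3 < 6 mo → does not qualify.
Program C: score 701 ≥ 680; DTI 48.3% ≤ 50%; LTV 103.4% > 80% → does not qualify.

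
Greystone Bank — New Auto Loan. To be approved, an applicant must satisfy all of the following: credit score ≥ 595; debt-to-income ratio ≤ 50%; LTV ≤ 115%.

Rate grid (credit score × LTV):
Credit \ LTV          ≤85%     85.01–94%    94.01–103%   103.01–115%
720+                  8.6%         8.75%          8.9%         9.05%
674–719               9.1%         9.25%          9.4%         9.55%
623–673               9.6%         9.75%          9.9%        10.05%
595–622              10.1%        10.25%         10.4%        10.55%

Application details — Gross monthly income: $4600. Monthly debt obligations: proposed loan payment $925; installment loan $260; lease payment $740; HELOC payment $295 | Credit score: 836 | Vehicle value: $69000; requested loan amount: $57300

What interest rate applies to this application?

Credit score 836 ≥ 595; Total monthly debts = (925 + 260 + 740 + 295) = 2,220. DTI: 2,220 ÷ 4,600 = 48.3%, within the 50% cap
LTV = 57,300/69,000 = 83% ≤ 115%
Score 836 is in the 720+ band; LTV 83% is in the ≤85% band → 8.6%.

8.6%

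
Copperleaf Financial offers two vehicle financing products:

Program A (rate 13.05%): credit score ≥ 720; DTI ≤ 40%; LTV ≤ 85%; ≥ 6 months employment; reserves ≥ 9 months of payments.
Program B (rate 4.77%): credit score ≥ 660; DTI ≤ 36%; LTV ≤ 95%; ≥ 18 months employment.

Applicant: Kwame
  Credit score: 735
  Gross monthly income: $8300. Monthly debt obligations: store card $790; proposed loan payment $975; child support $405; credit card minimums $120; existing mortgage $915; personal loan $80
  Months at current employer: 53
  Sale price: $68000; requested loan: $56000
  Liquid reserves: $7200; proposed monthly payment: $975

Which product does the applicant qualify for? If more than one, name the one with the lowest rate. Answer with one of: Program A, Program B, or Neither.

Total debts = (790 + 975 + 405 + 120 + 915 + 80) = 3,285; DTI = 3,285/8,300 = 39.6%.
LTV = 56,000/68,000 = 82.4%.
Reserves = 7,200/975 = 7.4 months.
Program A: score 735 ≥ 720; DTI 39.6% ≤ 40%; LTV 82.4% ≤ 85%; employment 53 ≥ 6 mo; reserves 7.4 < 9 mo → does not qualify.
Program B: score 735 ≥ 660; DTI 39.6% > 36%; LTV 82.4% ≤ 95%; employment 53 ≥ 18 mo → does not qualify.

Neither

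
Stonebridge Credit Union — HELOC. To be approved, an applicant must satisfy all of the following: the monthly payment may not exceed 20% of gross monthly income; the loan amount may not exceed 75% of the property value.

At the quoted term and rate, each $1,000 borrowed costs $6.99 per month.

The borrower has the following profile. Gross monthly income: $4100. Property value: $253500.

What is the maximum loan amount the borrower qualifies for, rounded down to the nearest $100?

$117,300

Payment cap: 20% × $4,100 = $820/month.
At $6.99 per $1,000, that supports 820/6.99 × 1,000 ≈ $117,310 → $117,300.
LTV cap: 75% × $253,500 = $190,125 → $190,100.
Binding constraint: payment-to-income.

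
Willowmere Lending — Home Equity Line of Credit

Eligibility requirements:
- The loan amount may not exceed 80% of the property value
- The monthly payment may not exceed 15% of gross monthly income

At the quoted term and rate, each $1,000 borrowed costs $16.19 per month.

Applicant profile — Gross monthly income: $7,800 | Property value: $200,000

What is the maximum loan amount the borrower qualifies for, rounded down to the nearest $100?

Payment cap: 15% × $7,800 = $1,170/month.
At $16.19 per $1,000, that supports 1,170/16.19 × 1,000 ≈ $72,266 → $72,200.
LTV cap: 80% × $200,000 = $160,000 → $160,000.
Binding constraint: payment-to-income.

$72,200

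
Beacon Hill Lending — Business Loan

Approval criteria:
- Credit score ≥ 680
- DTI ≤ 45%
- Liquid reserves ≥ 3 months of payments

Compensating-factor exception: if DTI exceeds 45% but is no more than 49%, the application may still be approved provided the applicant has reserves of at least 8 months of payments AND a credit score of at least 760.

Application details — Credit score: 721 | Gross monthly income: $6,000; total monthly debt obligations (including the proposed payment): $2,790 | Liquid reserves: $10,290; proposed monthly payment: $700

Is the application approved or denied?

Denied

Credit score 721 ≥ 680 (meets base)
DTI: 2,790 ÷ 6,000 = 46.5%, over the 45% base limit.
Reserves: 10,290 ÷ 700 = 14.7 months (meets 3-month minimum)
DTI 46.5% is within the 45%–49% exception band; checking compensating factors.
Reserves 14.7 ≥ 8 months; credit score 721 < 760.
Compensating-factor requirement not fully met.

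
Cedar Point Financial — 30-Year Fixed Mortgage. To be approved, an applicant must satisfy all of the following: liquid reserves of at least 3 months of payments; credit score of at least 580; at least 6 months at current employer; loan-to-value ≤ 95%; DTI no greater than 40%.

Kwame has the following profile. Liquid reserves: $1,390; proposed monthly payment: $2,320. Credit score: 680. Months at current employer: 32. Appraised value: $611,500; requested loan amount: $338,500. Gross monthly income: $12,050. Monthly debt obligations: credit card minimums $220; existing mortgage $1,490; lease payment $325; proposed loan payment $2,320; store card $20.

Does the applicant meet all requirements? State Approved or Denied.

Liquid reserves cover 1,390/2,320 = 0.6 months — < 3 required
Credit score 680 ≥ 580 (meets)
Employment 32 ≥ 6 months
LTV = 338,500/611,500 = 55.4% ≤ 95%
Total monthly debts = (220 + 1,490 + 325 + 2,320 + 20) = 4,375. DTI: 4,375 ÷ 12,050 = 36.3%, within the 40% cap
Fails on reserves.

Denied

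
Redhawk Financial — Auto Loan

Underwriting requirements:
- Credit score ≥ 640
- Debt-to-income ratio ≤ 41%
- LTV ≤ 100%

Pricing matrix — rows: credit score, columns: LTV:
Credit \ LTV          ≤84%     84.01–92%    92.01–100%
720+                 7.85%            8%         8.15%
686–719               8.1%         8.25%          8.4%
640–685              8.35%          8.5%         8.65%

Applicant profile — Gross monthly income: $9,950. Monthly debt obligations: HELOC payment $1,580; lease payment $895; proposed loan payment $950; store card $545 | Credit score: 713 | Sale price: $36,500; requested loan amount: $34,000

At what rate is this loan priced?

Credit score 713 ≥ 640; Total monthly debts = (1,580 + 895 + 950 + 545) = 3,970. DTI = 3,970/9,950 = 39.9% ≤ 41%
Loan-to-value = 34,000/36,500 = 93.2% — pass (100% max)
Credit 713 → row 686–719; LTV 93.2% → column 92.01–100%. Grid cell → 8.4%.

8.4%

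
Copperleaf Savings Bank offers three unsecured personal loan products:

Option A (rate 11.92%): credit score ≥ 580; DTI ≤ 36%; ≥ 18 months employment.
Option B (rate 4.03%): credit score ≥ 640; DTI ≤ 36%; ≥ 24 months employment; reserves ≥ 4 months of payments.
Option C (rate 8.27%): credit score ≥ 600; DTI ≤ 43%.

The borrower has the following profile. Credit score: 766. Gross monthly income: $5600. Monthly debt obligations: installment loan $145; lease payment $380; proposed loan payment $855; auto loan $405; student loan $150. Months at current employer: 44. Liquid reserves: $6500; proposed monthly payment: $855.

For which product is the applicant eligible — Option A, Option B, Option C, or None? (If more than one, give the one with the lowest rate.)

Total debts = (145 + 380 + 855 + 405 + 150) = 1,935; DTI = 1,935/5,600 = 34.6%.
Reserves = 6,500/855 = 7.6 months.
Option A: score 766 ≥ 580; DTI 34.6% ≤ 36%; employment 44 ≥ 18 mo → qualifies.
Option B: score 766 ≥ 640; DTI 34.6% ≤ 36%; employment 44 ≥ 24 mo; reserves 7.6 ≥ 4 mo → qualifies.
Option C: score 766 ≥ 600; DTI 34.6% ≤ 43% → qualifies.
Qualifying: Option A, Option B, Option C. Lowest rate is 4.03% → Option B.

Option B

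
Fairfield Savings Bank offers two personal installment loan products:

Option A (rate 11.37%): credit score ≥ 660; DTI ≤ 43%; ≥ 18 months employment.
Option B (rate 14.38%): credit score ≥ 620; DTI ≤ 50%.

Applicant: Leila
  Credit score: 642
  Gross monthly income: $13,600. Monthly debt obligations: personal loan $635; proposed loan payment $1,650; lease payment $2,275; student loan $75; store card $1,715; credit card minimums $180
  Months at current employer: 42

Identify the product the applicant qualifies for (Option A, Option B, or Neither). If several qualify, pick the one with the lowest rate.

Option B

Total debts = (635 + 1,650 + 2,275 + 75 + 1,715 + 180) = 6,530; DTI = 6,530/13,600 = 48%.
Option A: score 642 < 660; DTI 48% > 43%; employment 42 ≥ 18 mo → does not qualify.
Option B: score 642 ≥ 620; DTI 48% ≤ 50% → qualifies.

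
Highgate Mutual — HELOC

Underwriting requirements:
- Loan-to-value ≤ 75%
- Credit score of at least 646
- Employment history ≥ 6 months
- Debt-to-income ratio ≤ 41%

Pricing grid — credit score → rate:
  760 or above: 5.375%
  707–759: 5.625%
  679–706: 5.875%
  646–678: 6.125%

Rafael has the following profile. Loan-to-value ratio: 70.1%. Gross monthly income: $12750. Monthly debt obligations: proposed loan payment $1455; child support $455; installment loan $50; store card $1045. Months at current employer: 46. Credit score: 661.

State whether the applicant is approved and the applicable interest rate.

Credit score 661 ≥ 646 (meets minimum)
Total monthly debts = (1,455 + 455 + 50 + 1,045) = 3,005. DTI = 3,005/12,750 = 23.6% ≤ 41%
Employment 46 ≥ 6 months
LTV 70.1% — within 75%
All requirements met. Score 661 falls in the 646–678 tier → 6.125%.

Approved at 6.125%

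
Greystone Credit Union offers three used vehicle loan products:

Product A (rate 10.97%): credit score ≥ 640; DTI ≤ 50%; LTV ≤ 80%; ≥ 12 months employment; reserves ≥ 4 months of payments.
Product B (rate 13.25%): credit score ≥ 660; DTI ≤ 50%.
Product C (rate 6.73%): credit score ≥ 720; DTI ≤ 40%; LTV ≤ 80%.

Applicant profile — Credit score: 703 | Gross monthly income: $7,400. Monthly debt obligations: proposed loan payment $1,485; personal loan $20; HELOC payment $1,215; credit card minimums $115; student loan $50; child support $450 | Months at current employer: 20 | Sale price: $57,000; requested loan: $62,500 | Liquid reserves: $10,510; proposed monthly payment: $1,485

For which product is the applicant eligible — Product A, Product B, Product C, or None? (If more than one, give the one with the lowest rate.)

Product B

Total debts = (1,485 + 20 + 1,215 + 115 + 50 + 450) = 3,335; DTI = 3,335/7,400 = 45.1%.
LTV = 62,500/57,000 = 109.6%.
Reserves = 10,510/1,485 = 7.1 months.
Product A: score 703 ≥ 640; DTI 45.1% ≤ 50%; LTV 109.6% > 80%; employment 20 ≥ 12 mo; reserves 7.1 ≥ 4 mo → does not qualify.
Product B: score 703 ≥ 660; DTI 45.1% ≤ 50% → qualifies.
Product C: score 703 < 720; DTI 45.1% > 40%; LTV 109.6% > 80% → does not qualify.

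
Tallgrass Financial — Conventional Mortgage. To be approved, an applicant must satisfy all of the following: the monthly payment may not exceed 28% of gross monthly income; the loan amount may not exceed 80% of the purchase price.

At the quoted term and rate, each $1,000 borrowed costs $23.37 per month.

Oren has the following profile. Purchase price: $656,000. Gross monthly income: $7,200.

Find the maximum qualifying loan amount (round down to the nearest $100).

$86,200

Payment cap: 28% × $7,200 = $2,016/month.
At $23.37 per $1,000, that supports 2,016/23.37 × 1,000 ≈ $86,264 → $86,200.
LTV cap: 80% × $656,000 = $524,800 → $524,800.
Binding constraint: payment-to-income.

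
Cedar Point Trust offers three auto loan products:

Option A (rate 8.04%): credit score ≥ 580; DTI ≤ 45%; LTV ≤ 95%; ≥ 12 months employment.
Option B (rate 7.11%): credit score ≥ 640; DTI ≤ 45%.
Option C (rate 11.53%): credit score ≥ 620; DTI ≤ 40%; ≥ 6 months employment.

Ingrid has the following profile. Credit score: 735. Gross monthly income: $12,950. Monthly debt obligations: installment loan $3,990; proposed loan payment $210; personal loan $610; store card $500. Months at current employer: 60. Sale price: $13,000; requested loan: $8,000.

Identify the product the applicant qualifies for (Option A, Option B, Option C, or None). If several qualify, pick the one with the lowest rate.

Option B

Total debts = (3,990 + 210 + 610 + 500) = 5,310; DTI = 5,310/12,950 = 41%.
LTV = 8,000/13,000 = 61.5%.
Option A: score 735 ≥ 580; DTI 41% ≤ 45%; LTV 61.5% ≤ 95%; employment 60 ≥ 12 mo → qualifies.
Option B: score 735 ≥ 640; DTI 41% ≤ 45% → qualifies.
Option C: score 735 ≥ 620; DTI 41% > 40%; employment 60 ≥ 6 mo → does not qualify.
Qualifying: Option A, Option B. Lowest rate is 7.11% → Option B.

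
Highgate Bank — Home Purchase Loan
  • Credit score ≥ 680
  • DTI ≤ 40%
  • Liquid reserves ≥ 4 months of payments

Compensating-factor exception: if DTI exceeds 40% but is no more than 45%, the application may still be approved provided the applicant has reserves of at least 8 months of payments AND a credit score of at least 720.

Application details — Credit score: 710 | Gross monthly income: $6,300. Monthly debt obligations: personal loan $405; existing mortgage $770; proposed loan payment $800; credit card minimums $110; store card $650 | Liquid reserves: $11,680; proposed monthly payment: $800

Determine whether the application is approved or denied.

Denied

Credit score 710 ≥ 680 (meets base)
Total debts = (405 + 770 + 800 + 110 + 650) = 2,735. DTI: 2,735 ÷ 6,300 = 43.4%, over the 40% base limit.
Reserves = 11,680/800 = 14.6 months ≥ 4
DTI 43.4% is within the 40%–45% exception band; checking compensating factors.
Reserves 14.6 ≥ 8 months; credit score 710 < 720.
Compensating-factor requirement not fully met.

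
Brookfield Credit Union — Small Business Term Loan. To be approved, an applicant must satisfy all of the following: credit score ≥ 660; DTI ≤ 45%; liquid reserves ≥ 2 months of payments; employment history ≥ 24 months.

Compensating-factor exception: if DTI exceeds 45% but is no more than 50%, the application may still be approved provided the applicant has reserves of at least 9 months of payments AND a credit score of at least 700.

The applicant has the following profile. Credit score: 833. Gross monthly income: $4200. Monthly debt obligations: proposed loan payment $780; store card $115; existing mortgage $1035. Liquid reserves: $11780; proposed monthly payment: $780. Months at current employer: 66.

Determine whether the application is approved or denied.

Credit score 833 ≥ 660 (meets base)
Total debts = (780 + 115 + 1,035) = 1,930. DTI = 1,930/4,200 = 46% > 45% — standard DTI limit exceeded.
Reserves: 11,780 ÷ 780 = 15.1 months (meets 2-month minimum)
Employment 66 ≥ 24 months
DTI 46% is within the 45%–50% exception band; checking compensating factors.
Reserves 15.1 ≥ 9 months; credit score 833 ≥ 700.
Both compensating conditions met → exception applies.

Approved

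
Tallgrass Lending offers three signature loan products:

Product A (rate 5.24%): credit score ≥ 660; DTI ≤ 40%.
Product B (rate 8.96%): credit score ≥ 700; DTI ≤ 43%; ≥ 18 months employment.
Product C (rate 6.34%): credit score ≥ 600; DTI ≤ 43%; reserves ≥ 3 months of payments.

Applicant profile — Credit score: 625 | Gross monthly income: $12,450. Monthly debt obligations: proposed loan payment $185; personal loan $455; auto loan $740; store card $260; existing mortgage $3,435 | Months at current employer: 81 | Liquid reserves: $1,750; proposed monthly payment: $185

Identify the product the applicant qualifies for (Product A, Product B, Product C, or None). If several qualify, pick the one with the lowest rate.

Total debts = (185 + 455 + 740 + 260 + 3,435) = 5,075; DTI = 5,075/12,450 = 40.8%.
Reserves = 1,750/185 = 9.5 months.
Product A: score 625 < 660; DTI 40.8% > 40% → does not qualify.
Product B: score 625 < 700; DTI 40.8% ≤ 43%; employment 81 ≥ 18 mo → does not qualify.
Product C: score 625 ≥ 600; DTI 40.8% ≤ 43%; reserves 9.5 ≥ 3 mo → qualifies.

Product C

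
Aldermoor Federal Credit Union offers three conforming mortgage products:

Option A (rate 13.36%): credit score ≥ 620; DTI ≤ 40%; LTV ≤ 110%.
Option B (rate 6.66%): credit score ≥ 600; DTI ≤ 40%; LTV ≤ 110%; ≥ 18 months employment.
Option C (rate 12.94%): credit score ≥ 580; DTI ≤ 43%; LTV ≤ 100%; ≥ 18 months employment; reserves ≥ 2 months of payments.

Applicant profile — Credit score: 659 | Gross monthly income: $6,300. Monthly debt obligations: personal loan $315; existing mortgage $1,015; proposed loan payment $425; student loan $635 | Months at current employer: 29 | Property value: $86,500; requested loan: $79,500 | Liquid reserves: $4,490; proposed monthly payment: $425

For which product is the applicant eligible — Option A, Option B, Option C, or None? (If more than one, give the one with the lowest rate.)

Option B

Total debts = (315 + 1,015 + 425 + 635) = 2,390; DTI = 2,390/6,300 = 37.9%.
LTV = 79,500/86,500 = 91.9%.
Reserves = 4,490/425 = 10.6 months.
Option A: score 659 ≥ 620; DTI 37.9% ≤ 40%; LTV 91.9% ≤ 110% → qualifies.
Option B: score 659 ≥ 600; DTI 37.9% ≤ 40%; LTV 91.9% ≤ 110%; employment 29 ≥ 18 mo → qualifies.
Option C: score 659 ≥ 580; DTI 37.9% ≤ 43%; LTV 91.9% ≤ 100%; employment 29 ≥ 18 mo; reserves 10.6 ≥ 2 mo → qualifies.
Qualifying: Option A, Option B, Option C. Lowest rate is 6.66% → Option B.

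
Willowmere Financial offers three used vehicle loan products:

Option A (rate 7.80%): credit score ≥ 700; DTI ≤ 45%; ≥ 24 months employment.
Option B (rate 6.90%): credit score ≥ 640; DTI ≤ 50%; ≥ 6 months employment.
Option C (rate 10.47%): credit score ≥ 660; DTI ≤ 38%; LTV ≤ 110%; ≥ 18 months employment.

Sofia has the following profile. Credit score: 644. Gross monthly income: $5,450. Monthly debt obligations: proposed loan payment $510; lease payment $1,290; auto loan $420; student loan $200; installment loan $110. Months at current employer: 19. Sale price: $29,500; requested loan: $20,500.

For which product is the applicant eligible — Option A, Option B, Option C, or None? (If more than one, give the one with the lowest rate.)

Total debts = (510 + 1,290 + 420 + 200 + 110) = 2,530; DTI = 2,530/5,450 = 46.4%.
LTV = 20,500/29,500 = 69.5%.
Option A: score 644 < 700; DTI 46.4% > 45%; employment 19 < 24 mo → does not qualify.
Option B: score 644 ≥ 640; DTI 46.4% ≤ 50%; employment 19 ≥ 6 mo → qualifies.
Option C: score 644 < 660; DTI 46.4% > 38%; LTV 69.5% ≤ 110%; employment 19 ≥ 18 mo → does not qualify.

Option B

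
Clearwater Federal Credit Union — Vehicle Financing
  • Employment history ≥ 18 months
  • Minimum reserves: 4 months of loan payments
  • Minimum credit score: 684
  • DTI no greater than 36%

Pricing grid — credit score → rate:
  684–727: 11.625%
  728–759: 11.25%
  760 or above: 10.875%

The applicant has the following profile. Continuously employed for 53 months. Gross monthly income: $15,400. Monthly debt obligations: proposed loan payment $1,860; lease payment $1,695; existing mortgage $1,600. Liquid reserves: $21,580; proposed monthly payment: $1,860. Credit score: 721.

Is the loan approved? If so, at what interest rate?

Credit score 721 ≥ 684 (meets minimum)
Employment 53 ≥ 18 months
Total monthly debts = (1,860 + 1,695 + 1,600) = 5,155. DTI: 5,155 ÷ 15,400 = 33.5%, within the 36% cap
Reserves = 21,580/1,860 = 11.6 months ≥ 4
All requirements met. Score 721 falls in the 684–727 tier → 11.625%.

Approved at 11.625%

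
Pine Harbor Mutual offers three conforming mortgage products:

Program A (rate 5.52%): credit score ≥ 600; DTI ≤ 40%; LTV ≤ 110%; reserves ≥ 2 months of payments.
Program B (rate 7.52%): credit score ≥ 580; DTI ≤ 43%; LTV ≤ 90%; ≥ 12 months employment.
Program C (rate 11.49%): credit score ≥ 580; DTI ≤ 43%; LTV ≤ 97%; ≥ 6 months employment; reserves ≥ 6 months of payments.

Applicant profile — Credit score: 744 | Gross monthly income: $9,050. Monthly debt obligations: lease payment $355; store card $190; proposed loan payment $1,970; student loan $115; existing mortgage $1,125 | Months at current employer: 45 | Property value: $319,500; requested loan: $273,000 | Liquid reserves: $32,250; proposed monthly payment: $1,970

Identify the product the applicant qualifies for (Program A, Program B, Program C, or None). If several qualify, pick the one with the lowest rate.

Program B

Total debts = (355 + 190 + 1,970 + 115 + 1,125) = 3,755; DTI = 3,755/9,050 = 41.5%.
LTV = 273,000/319,500 = 85.4%.
Reserves = 32,250/1,970 = 16.4 months.
Program A: score 744 ≥ 600; DTI 41.5% > 40%; LTV 85.4% ≤ 110%; reserves 16.4 ≥ 2 mo → does not qualify.
Program B: score 744 ≥ 580; DTI 41.5% ≤ 43%; LTV 85.4% ≤ 90%; employment 45 ≥ 12 mo → qualifies.
Program C: score 744 ≥ 580; DTI 41.5% ≤ 43%; LTV 85.4% ≤ 97%; employment 45 ≥ 6 mo; reserves 16.4 ≥ 6 mo → qualifies.
Qualifying: Program B, Program C. Lowest rate is 7.52% → Program B.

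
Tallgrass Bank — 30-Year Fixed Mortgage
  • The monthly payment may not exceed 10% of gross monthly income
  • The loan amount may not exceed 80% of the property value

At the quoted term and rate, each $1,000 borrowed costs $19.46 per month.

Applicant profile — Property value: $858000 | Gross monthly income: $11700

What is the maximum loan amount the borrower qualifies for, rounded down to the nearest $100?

$60,100

Payment cap: 10% × $11,700 = $1,170/month.
At $19.46 per $1,000, that supports 1,170/19.46 × 1,000 ≈ $60,123 → $60,100.
LTV cap: 80% × $858,000 = $686,400 → $686,400.
Binding constraint: payment-to-income.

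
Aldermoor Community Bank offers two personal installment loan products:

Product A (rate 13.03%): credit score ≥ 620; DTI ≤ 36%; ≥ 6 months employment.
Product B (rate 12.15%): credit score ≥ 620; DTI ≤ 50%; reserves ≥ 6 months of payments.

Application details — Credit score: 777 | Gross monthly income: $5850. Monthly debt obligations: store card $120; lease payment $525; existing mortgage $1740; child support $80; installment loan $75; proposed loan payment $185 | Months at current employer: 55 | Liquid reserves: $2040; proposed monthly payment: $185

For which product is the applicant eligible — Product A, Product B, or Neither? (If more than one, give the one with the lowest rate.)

Total debts = (120 + 525 + 1,740 + 80 + 75 + 185) = 2,725; DTI = 2,725/5,850 = 46.6%.
Reserves = 2,040/185 = 11.0 months.
Product A: score 777 ≥ 620; DTI 46.6% > 36%; employment 55 ≥ 6 mo → does not qualify.
Product B: score 777 ≥ 620; DTI 46.6% ≤ 50%; reserves 11.0 ≥ 6 mo → qualifies.

Product B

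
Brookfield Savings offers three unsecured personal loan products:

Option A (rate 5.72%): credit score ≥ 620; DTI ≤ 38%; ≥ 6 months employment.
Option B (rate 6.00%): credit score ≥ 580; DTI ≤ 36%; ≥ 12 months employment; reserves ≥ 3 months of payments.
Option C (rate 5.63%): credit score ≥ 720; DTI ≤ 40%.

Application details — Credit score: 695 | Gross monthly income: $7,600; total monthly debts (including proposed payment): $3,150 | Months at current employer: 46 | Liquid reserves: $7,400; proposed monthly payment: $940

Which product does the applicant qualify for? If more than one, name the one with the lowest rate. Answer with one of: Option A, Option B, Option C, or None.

None

DTI = 3,150/7,600 = 41.4%.
Reserves = 7,400/940 = 7.9 months.
Option A: score 695 ≥ 620; DTI 41.4% > 38%; employment 46 ≥ 6 mo → does not qualify.
Option B: score 695 ≥ 580; DTI 41.4% > 36%; employment 46 ≥ 12 mo; reserves 7.9 ≥ 3 mo → does not qualify.
Option C: score 695 < 720; DTI 41.4% > 40% → does not qualify.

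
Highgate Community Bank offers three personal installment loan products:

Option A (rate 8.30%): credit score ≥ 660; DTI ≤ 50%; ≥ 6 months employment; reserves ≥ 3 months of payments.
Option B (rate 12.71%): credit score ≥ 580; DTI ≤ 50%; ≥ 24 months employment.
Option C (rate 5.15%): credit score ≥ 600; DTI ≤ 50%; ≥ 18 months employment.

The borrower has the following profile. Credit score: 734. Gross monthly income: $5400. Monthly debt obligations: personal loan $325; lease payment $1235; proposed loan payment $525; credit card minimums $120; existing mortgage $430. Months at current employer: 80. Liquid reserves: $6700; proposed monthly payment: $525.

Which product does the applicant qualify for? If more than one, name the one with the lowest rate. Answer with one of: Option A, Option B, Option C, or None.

Option C

Total debts = (325 + 1,235 + 525 + 120 + 430) = 2,635; DTI = 2,635/5,400 = 48.8%.
Reserves = 6,700/525 = 12.8 months.
Option A: score 734 ≥ 660; DTI 48.8% ≤ 50%; employment 80 ≥ 6 mo; reserves 12.8 ≥ 3 mo → qualifies.
Option B: score 734 ≥ 580; DTI 48.8% ≤ 50%; employment 80 ≥ 24 mo → qualifies.
Option C: score 734 ≥ 600; DTI 48.8% ≤ 50%; employment 80 ≥ 18 mo → qualifies.
Qualifying: Option A, Option B, Option C. Lowest rate is 5.15% → Option C.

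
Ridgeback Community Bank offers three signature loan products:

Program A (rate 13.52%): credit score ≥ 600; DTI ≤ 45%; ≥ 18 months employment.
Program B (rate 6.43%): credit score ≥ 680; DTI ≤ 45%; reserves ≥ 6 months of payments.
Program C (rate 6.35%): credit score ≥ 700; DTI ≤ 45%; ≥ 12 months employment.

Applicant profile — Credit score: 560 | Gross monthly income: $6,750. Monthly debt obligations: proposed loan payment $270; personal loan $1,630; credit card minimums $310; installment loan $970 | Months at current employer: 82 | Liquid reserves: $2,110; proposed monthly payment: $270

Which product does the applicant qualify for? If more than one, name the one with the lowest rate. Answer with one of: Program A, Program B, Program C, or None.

None

Total debts = (270 + 1,630 + 310 + 970) = 3,180; DTI = 3,180/6,750 = 47.1%.
Reserves = 2,110/270 = 7.8 months.
Program A: score 560 < 600; DTI 47.1% > 45%; employment 82 ≥ 18 mo → does not qualify.
Program B: score 560 < 680; DTI 47.1% > 45%; reserves 7.8 ≥ 6 mo → does not qualify.
Program C: score 560 < 700; DTI 47.1% > 45%; employment 82 ≥ 12 mo → does not qualify.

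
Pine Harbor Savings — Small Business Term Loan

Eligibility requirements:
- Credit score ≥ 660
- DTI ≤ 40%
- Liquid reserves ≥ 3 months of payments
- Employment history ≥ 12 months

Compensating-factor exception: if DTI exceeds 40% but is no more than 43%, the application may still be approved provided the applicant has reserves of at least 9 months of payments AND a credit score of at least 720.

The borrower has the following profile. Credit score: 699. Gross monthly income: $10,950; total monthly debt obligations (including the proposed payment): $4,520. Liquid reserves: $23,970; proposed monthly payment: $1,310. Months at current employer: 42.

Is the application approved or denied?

Denied

Credit score 699 ≥ 660 (meets base)
DTI: 4,520 ÷ 10,950 = 41.3%, over the 40% base limit.
Reserves: 23,970 ÷ 1,310 = 18.3 months (meets 3-month minimum)
Employment 42 ≥ 12 months
DTI 41.3% is within the 40%–43% exception band; checking compensating factors.
Override check — reserves: 18.3 mo (ok); score: 699 (below 720).
Override conditions not both satisfied; exception does not apply.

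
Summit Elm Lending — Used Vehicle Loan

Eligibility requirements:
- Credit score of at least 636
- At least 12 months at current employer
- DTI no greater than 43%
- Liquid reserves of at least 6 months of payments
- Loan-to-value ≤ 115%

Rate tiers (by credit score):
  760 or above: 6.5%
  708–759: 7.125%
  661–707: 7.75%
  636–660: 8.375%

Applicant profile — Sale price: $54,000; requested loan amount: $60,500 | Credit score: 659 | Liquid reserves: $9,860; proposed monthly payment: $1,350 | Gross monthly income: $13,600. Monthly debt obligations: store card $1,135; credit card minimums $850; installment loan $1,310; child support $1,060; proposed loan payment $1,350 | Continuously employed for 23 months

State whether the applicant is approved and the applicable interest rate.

Approved at 8.375%

Credit score 659 ≥ 636 (meets minimum)
Total monthly debts = (1,135 + 850 + 1,310 + 1,060 + 1,350) = 5,705. Debt-to-income = 5,705/13,600 = 41.9% — meets 43% limit
LTV: 60,500 ÷ 54,000 = 112%, within 115% cap
Employment 23 ≥ 12 months
Reserves: 9,860 ÷ 1,350 = 7.3 months (meets 6-month minimum)
All requirements met. Score 659 falls in the 636–660 tier → 8.375%.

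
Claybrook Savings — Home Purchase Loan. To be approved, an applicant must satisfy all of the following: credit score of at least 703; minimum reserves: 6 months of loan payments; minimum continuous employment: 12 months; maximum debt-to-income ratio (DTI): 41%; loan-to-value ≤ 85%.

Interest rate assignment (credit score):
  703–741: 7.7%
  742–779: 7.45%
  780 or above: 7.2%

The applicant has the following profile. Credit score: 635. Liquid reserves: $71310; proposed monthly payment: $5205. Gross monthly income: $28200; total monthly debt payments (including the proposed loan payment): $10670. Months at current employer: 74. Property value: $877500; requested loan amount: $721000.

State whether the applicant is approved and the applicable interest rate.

Credit score 635 < 703 (below minimum)
Loan-to-value = 721,000/877,500 = 82.2% — pass (85% max)
DTI = 10,670/28,200 = 37.8% ≤ 41%
Liquid reserves cover 71,310/5,205 = 13.7 months — ≥ 6 required
Employment 74 ≥ 12 months
Not all requirements met → denied.

Denied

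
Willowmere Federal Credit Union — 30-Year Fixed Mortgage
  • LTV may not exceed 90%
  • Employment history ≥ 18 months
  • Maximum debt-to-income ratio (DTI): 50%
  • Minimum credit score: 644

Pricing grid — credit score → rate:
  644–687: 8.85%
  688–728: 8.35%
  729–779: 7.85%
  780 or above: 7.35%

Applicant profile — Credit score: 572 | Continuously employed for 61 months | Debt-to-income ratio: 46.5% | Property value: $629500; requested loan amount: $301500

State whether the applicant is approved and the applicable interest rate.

Credit score 572 < 644 (below minimum)
Loan-to-value = 301,500/629,500 = 47.9% — pass (90% max)
Employment 61 ≥ 18 months
Debt-to-income 46.5% vs 50% cap — pass
Not all requirements met → denied.

Denied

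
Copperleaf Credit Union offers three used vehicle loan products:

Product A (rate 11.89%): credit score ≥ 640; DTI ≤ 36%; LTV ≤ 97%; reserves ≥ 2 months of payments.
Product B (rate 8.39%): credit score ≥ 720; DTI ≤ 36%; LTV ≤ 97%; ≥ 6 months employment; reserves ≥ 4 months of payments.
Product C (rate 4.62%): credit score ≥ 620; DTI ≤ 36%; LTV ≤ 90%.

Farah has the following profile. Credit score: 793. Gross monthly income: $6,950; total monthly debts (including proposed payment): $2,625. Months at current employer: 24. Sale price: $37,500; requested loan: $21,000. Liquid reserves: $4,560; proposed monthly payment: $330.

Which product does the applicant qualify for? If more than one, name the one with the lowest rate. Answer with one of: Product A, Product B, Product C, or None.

DTI = 2,625/6,950 = 37.8%.
LTV = 21,000/37,500 = 56%.
Reserves = 4,560/330 = 13.8 months.
Product A: score 793 ≥ 640; DTI 37.8% > 36%; LTV 56% ≤ 97%; reserves 13.8 ≥ 2 mo → does not qualify.
Product B: score 793 ≥ 720; DTI 37.8% > 36%; LTV 56% ≤ 97%; employment 24 ≥ 6 mo; reserves 13.8 ≥ 4 mo → does not qualify.
Product C: score 793 ≥ 620; DTI 37.8% > 36%; LTV 56% ≤ 90% → does not qualify.

None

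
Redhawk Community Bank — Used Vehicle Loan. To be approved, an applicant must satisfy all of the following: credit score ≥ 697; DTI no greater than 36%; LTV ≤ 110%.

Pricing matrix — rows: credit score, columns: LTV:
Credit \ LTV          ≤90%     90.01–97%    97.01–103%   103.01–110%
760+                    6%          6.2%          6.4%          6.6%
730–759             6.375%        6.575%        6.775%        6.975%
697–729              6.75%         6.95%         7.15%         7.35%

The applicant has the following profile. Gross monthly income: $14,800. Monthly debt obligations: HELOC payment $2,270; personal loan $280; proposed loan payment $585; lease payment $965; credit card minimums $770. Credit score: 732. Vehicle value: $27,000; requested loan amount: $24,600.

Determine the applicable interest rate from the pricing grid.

6.575%

Credit score 732 ≥ 697; Total monthly debts = (2,270 + 280 + 585 + 965 + 770) = 4,870. DTI = 4,870/14,800 = 32.9% ≤ 36%
LTV = 24,600/27,000 = 91.1% ≤ 110%
Credit 732 → row 730–759; LTV 91.1% → column 90.01–97%. Grid cell → 6.575%.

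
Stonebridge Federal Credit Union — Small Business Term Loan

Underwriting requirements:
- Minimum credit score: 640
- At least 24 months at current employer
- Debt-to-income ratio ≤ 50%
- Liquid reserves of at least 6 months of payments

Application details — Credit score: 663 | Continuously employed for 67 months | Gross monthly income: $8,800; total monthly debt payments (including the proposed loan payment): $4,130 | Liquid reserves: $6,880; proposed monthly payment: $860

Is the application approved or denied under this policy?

Credit score 663 ≥ 640 (meets)
Employment 67 ≥ 24 months
Debt-to-income = 4,130/8,800 = 46.9% — meets 50% limit
Liquid reserves cover 6,880/860 = 8.0 months — ≥ 6 required
All criteria satisfied.

Approved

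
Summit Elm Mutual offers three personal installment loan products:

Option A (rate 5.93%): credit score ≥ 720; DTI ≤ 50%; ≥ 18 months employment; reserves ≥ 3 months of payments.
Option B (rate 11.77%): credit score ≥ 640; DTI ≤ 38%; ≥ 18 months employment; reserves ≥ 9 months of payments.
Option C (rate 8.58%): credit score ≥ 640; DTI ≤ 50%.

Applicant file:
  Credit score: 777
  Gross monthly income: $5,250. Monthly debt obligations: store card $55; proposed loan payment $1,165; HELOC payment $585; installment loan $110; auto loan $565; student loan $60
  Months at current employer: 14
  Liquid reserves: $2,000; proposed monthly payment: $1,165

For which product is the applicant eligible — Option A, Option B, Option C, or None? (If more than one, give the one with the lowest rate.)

Total debts = (55 + 1,165 + 585 + 110 + 565 + 60) = 2,540; DTI = 2,540/5,250 = 48.4%.
Reserves = 2,000/1,165 = 1.7 months.
Option A: score 777 ≥ 720; DTI 48.4% ≤ 50%; employment 14 < 18 mo; reserves 1.7 < 3 mo → does not qualify.
Option B: score 777 ≥ 640; DTI 48.4% > 38%; employment 14 < 18 mo; reserves 1.7 < 9 mo → does not qualify.
Option C: score 777 ≥ 640; DTI 48.4% ≤ 50% → qualifies.

Option C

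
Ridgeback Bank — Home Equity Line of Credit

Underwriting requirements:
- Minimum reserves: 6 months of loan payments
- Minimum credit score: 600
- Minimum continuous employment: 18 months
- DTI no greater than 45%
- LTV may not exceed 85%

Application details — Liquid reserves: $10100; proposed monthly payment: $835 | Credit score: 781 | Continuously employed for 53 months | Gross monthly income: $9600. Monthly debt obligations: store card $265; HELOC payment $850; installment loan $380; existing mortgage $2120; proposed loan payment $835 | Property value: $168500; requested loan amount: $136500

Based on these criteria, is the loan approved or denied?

Reserves = 10,100/835 = 12.1 months ≥ 6
Credit score 781 ≥ 600 (meets)
Employment 53 ≥ 18 months
Total monthly debts = (265 + 850 + 380 + 2,120 + 835) = 4,450. DTI = 4,450/9,600 = 46.4% > 45%
LTV: 136,500 ÷ 168,500 = 81%, within 85% cap
Fails on DTI.

Denied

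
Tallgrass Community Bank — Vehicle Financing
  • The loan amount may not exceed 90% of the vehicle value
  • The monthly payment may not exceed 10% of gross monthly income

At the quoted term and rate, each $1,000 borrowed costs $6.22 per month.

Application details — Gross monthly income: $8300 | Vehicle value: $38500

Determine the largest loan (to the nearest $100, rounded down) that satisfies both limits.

$34,600

Payment cap: 10% × $8,300 = $830/month.
At $6.22 per $1,000, that supports 830/6.22 × 1,000 ≈ $133,440 → $133,400.
LTV cap: 90% × $38,500 = $34,650 → $34,600.
Binding constraint: loan-to-value.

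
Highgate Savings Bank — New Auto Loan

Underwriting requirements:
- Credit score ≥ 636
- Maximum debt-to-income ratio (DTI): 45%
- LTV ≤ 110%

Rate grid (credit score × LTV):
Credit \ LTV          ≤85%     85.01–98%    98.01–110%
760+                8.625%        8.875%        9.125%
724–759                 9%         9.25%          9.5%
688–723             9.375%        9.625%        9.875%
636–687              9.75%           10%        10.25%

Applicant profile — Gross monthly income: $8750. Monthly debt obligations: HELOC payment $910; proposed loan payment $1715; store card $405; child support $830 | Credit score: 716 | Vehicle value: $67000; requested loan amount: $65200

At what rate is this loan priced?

Credit score 716 ≥ 636; Total monthly debts = (910 + 1,715 + 405 + 830) = 3,860. DTI = 3,860/8,750 = 44.1% ≤ 45%
LTV = 65,200/67,000 = 97.3% ≤ 110%
Score 716 is in the 688–723 band; LTV 97.3% is in the 85.01–98% band → 9.625%.

9.625%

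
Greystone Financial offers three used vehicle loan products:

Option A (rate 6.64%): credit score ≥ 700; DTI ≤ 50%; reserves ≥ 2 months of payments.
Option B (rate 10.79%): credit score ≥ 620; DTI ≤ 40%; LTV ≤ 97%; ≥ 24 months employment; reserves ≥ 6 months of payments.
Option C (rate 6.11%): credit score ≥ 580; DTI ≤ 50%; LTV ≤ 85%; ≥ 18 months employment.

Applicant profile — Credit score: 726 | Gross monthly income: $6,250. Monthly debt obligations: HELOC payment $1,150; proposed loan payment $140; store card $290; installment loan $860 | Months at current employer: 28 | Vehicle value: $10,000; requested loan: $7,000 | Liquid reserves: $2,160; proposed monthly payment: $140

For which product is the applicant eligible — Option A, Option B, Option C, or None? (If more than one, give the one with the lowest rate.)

Total debts = (1,150 + 140 + 290 + 860) = 2,440; DTI = 2,440/6,250 = 39%.
LTV = 7,000/10,000 = 70%.
Reserves = 2,160/140 = 15.4 months.
Option A: score 726 ≥ 700; DTI 39% ≤ 50%; reserves 15.4 ≥ 2 mo → qualifies.
Option B: score 726 ≥ 620; DTI 39% ≤ 40%; LTV 70% ≤ 97%; employment 28 ≥ 24 mo; reserves 15.4 ≥ 6 mo → qualifies.
Option C: score 726 ≥ 580; DTI 39% ≤ 50%; LTV 70% ≤ 85%; employment 28 ≥ 18 mo → qualifies.
Qualifying: Option A, Option B, Option C. Lowest rate is 6.11% → Option C.

Option C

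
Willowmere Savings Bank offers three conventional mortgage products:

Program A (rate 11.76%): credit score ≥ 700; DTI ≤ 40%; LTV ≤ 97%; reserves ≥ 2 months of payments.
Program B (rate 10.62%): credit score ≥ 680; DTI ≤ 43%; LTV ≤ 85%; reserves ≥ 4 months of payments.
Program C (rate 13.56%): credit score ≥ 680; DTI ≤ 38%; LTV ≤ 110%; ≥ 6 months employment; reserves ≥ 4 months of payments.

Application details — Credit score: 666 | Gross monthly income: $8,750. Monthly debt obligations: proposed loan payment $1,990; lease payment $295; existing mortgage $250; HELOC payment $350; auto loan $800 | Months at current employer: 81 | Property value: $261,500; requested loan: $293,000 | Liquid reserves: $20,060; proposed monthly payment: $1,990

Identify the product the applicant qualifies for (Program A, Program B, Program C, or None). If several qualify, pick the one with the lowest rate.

Total debts = (1,990 + 295 + 250 + 350 + 800) = 3,685; DTI = 3,685/8,750 = 42.1%.
LTV = 293,000/261,500 = 112%.
Reserves = 20,060/1,990 = 10.1 months.
Program A: score 666 < 700; DTI 42.1% > 40%; LTV 112% > 97%; reserves 10.1 ≥ 2 mo → does not qualify.
Program B: score 666 < 680; DTI 42.1% ≤ 43%; LTV 112% > 85%; reserves 10.1 ≥ 4 mo → does not qualify.
Program C: score 666 < 680; DTI 42.1% > 38%; LTV 112% > 110%; employment 81 ≥ 6 mo; reserves 10.1 ≥ 4 mo → does not qualify.

None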